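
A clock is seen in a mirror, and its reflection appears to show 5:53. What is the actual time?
Reflection across the vertical (12-6) axis maps a hand at angle A degrees to (360 - A) degrees, which sends a reading of T minutes past 12:00 to (720 - T) minutes past 12:00.
Mirror reads 5:53 = 353 minutes past 12:00.
Actual time: (720 - 353) mod 720 = 367 minutes = 6:07.

Final answer: 6:07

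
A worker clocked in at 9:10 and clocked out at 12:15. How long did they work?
From 9:10 to 12:15:
(12 x 60 + 15) - (9 x 60 + 10) = 735 - 550 = 185 minutes
= 3 hours and 5 minutes

Final answer: 3 hours and 5 minutes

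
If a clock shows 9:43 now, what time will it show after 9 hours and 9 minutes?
Starting time: 9:43
Adding 9 minutes to 43 minutes: 43 + 9 = 52 minutes
Adding 9 hours: 9 + 9 = 18 - 12 = 6
Final time: 6:52

Final answer: 6:52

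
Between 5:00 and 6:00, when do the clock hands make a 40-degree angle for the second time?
At t minutes past 5:00, the hour hand is at 30 x 5 + 0.5t degrees and the minute hand is at 6t degrees.
The smaller angle between them is 40 degrees when |30H - 5.5t| = 40 or |30H - 5.5t| = 320.
With H = 5, solve 30 x 5 - 5.5t = +/- target for each target:
  t = (30 x 5 - 40) / 5.5 = 20
  t = (30 x 5 + 40) / 5.5 = 34.55
  t = (30 x 5 - 320) / 5.5 = -30.91 (outside (0, 60))
  t = (30 x 5 + 320) / 5.5 = 85.45 (outside (0, 60))
Valid solutions in (0, 60): {20, 34.55} minutes.
The second occurrence is t = 34.55 minutes.
The hands form a 40-degree angle at 34.55 minutes past 5:00.

Final answer: 34.55 minutes past 5:00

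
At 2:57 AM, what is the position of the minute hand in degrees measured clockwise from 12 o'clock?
The minute hand moves 6 degrees per minute.
At 2:57: 57 x 6 = 342 degrees

Final answer: 342 degrees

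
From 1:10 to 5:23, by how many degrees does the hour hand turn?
The hour hand moves 0.5 degrees per minute.
Time elapsed: 5:23 - 1:10 = 253 minutes
Angular displacement: 253 x 0.5 = 126.5 degrees

Final answer: 126.5 degrees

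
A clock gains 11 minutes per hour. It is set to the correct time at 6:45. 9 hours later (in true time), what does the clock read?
For every 60 true minutes, the faulty clock advances 60 + 11 = 71 minutes.
True elapsed: 9 hours = 540 minutes.
Faulty clock advances: 540 x 71/60 = 639 minutes (drift: 99 minutes ahead).
Shown time: 6:45 + 639 minutes = 5:24.

Final answer: 5:24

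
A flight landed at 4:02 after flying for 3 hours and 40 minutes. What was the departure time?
Starting time: 4:02 = 242 total minutes past 12:00
Subtracting: 3 hours and 40 minutes = 220 minutes
242 - 220 = 22 minutes
= 22 minutes past 12:00 = 12:22

Final answer: 12:22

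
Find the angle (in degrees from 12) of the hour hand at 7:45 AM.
The hour hand moves 30 degrees per hour and 0.5 degrees per minute.
At 7:45: (7) x 30 + 45 x 0.5 = 210 + 22.5 = 232.5 degrees

Final answer: 232.5 degrees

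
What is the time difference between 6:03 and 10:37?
From 6:03 to 10:37:
(10 x 60 + 37) - (6 x 60 + 3) = 637 - 363 = 274 minutes
= 4 hours and 34 minutes

Final answer: 4 hours and 34 minutes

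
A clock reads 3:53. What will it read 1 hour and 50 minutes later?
Starting time: 3:53
Adding 50 minutes to 53 minutes: 53 + 50 = 103 minutes = 1 hour and 43 minutes
Adding 1 hour: 3 + 1 + 1 (carry) = 5
Final time: 5:43

Final answer: 5:43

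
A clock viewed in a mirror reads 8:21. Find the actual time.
Reflection across the vertical (12-6) axis maps a hand at angle A degrees to (360 - A) degrees, which sends a reading of T minutes past 12:00 to (720 - T) minutes past 12:00.
Mirror reads 8:21 = 501 minutes past 12:00.
Actual time: (720 - 501) mod 720 = 219 minutes = 3:39.

Final answer: 3:39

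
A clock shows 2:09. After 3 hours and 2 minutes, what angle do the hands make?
First find the time 3 hours and 2 minutes after 2:09.
Total minutes: 2 x 60 + 9 + 3 x 60 + 2 = 311.
311 mod 720 = 311 minutes = 5:11.
Now compute the angle at 5:11:
Hour hand: 5 x 30 + 11 x 0.5 = 155.5 degrees
Minute hand: 11 x 6 = 66 degrees
Difference: |155.5 - 66| = 89.5 degrees
The angle is 89.5 degrees

Final answer: 89.5 degrees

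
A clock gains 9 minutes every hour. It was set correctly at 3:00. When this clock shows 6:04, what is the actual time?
For every 60 true minutes, the faulty clock advances 69 minutes, so 1 faulty-clock minute corresponds to 60/69 true minutes.
From 3:00 to 6:04 on the faulty dial is 184 minutes.
True elapsed: 184 x 60/69 = 160 minutes = 2 hours and 40 minutes.
True time: 3:00 + 2 hours and 40 minutes = 5:40.

Final answer: 5:40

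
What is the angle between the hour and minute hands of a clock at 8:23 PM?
Hour hand position: 8 x 30 + 23 x 0.5 = 251.5 degrees
Minute hand position: 23 x 6 = 138 degrees
Difference: |251.5 - 138| = 113.5 degrees
The angle between the hands is 113.5 degrees

Final answer: 113.5 degrees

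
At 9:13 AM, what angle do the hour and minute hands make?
Hour hand position: 9 x 30 + 13 x 0.5 = 276.5 degrees
Minute hand position: 13 x 6 = 78 degrees
Difference: |276.5 - 78| = 198.5 degrees
Since 198.5 > 180, the smaller angle is 360 - 198.5 = 161.5 degrees

Final answer: 161.5 degrees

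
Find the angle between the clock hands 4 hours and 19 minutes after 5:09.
First find the time 4 hours and 19 minutes after 5:09.
Total minutes: 5 x 60 + 9 + 4 x 60 + 19 = 568.
568 mod 720 = 568 minutes = 9:28.
Now compute the angle at 9:28:
Hour hand: 9 x 30 + 28 x 0.5 = 284 degrees
Minute hand: 28 x 6 = 168 degrees
Difference: |284 - 168| = 116 degrees
The angle is 116 degrees

Final answer: 116 degrees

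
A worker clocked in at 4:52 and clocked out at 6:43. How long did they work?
From 4:52 to 6:43:
(6 x 60 + 43) - (4 x 60 + 52) = 403 - 292 = 111 minutes
= 1 hour and 51 minutes

Final answer: 1 hour and 51 minutes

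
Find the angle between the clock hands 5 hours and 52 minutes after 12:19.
First find the time 5 hours and 52 minutes after 12:19.
Total minutes: 12 x 60 + 19 + 5 x 60 + 52 = 1091.
1091 mod 720 = 371 minutes = 6:11.
Now compute the angle at 6:11:
Hour hand: 6 x 30 + 11 x 0.5 = 185.5 degrees
Minute hand: 11 x 6 = 66 degrees
Difference: |185.5 - 66| = 119.5 degrees
The angle is 119.5 degrees

Final answer: 119.5 degrees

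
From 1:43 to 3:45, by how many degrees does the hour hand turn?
The hour hand moves 0.5 degrees per minute.
Time elapsed: 3:45 - 1:43 = 122 minutes
Angular displacement: 122 x 0.5 = 61 degrees

Final answer: 61 degrees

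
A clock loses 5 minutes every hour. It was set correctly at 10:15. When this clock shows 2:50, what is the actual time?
For every 60 true minutes, the faulty clock advances 55 minutes, so 1 faulty-clock minute corresponds to 60/55 true minutes.
From 10:15 to 2:50 on the faulty dial is 275 minutes.
True elapsed: 275 x 60/55 = 300 minutes = 5 hours.
True time: 10:15 + 5 hours = 3:15.

Final answer: 3:15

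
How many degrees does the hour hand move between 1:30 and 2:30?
The hour hand moves 0.5 degrees per minute.
Time elapsed: 2:30 - 1:30 = 60 minutes
Angular displacement: 60 x 0.5 = 30 degrees

Final answer: 30 degrees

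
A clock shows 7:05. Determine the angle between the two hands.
Hour hand position: 7 x 30 + 5 x 0.5 = 212.5 degrees
Minute hand position: 5 x 6 = 30 degrees
Difference: |212.5 - 30| = 182.5 degrees
Since 182.5 > 180, the smaller angle is 360 - 182.5 = 177.5 degrees

Final answer: 177.5 degrees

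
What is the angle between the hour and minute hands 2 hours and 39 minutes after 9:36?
First find the time 2 hours and 39 minutes after 9:36.
Total minutes: 9 x 60 + 36 + 2 x 60 + 39 = 735.
735 mod 720 = 15 minutes = 12:15.
Now compute the angle at 12:15:
Hour hand: 0 x 30 + 15 x 0.5 = 7.5 degrees
Minute hand: 15 x 6 = 90 degrees
Difference: |7.5 - 90| = 82.5 degrees
The angle is 82.5 degrees

Final answer: 82.5 degrees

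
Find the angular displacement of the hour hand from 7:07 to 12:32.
The hour hand moves 0.5 degrees per minute.
Time elapsed: 12:32 - 7:07 = 325 minutes
Angular displacement: 325 x 0.5 = 162.5 degrees

Final answer: 162.5 degrees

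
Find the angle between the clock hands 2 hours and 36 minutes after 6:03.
First find the time 2 hours and 36 minutes after 6:03.
Total minutes: 6 x 60 + 3 + 2 x 60 + 36 = 519.
519 mod 720 = 519 minutes = 8:39.
Now compute the angle at 8:39:
Hour hand: 8 x 30 + 39 x 0.5 = 259.5 degrees
Minute hand: 39 x 6 = 234 degrees
Difference: |259.5 - 234| = 25.5 degrees
The angle is 25.5 degrees

Final answer: 25.5 degrees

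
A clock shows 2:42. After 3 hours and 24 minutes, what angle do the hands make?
First find the time 3 hours and 24 minutes after 2:42.
Total minutes: 2 x 60 + 42 + 3 x 60 + 24 = 366.
366 mod 720 = 366 minutes = 6:06.
Now compute the angle at 6:06:
Hour hand: 6 x 30 + 6 x 0.5 = 183 degrees
Minute hand: 6 x 6 = 36 degrees
Difference: |183 - 36| = 147 degrees
The angle is 147 degrees

Final answer: 147 degrees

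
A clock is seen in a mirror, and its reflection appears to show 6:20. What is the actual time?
Reflection across the vertical (12-6) axis maps a hand at angle A degrees to (360 - A) degrees, which sends a reading of T minutes past 12:00 to (720 - T) minutes past 12:00.
Mirror reads 6:20 = 380 minutes past 12:00.
Actual time: (720 - 380) mod 720 = 340 minutes = 5:40.

Final answer: 5:40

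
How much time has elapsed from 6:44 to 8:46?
From 6:44 to 8:46:
(8 x 60 + 46) - (6 x 60 + 44) = 526 - 404 = 122 minutes
= 2 hours and 2 minutes

Final answer: 2 hours and 2 minutes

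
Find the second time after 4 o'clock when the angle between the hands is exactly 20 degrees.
At t minutes past 4:00, the hour hand is at 30 x 4 + 0.5t degrees and the minute hand is at 6t degrees.
The smaller angle between them is 20 degrees when |30H - 5.5t| = 20 or |30H - 5.5t| = 340.
With H = 4, solve 30 x 4 - 5.5t = +/- target for each target:
  t = (30 x 4 - 20) / 5.5 = 18.18
  t = (30 x 4 + 20) / 5.5 = 25.45
  t = (30 x 4 - 340) / 5.5 = -40 (outside (0, 60))
  t = (30 x 4 + 340) / 5.5 = 83.64 (outside (0, 60))
Valid solutions in (0, 60): {18.18, 25.45} minutes.
The second occurrence is t = 25.45 minutes.
The hands form a 20-degree angle at 25.45 minutes past 4:00.

Final answer: 25.45 minutes past 4:00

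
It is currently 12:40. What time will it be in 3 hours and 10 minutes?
Starting time: 12:40
Adding 10 minutes to 40 minutes: 40 + 10 = 50 minutes
Adding 3 hours: 12 + 3 = 15 - 12 = 3
Final time: 3:50

Final answer: 3:50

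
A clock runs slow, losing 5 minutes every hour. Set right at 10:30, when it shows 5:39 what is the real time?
For every 60 true minutes, the faulty clock advances 55 minutes, so 1 faulty-clock minute corresponds to 60/55 true minutes.
From 10:30 to 5:39 on the faulty dial is 429 minutes.
True elapsed: 429 x 60/55 = 468 minutes = 7 hours and 48 minutes.
True time: 10:30 + 7 hours and 48 minutes = 6:18.

Final answer: 6:18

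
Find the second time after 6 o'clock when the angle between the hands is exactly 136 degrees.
At t minutes past 6:00, the hour hand is at 30 x 6 + 0.5t degrees and the minute hand is at 6t degrees.
The smaller angle between them is 136 degrees when |30H - 5.5t| = 136 or |30H - 5.5t| = 224.
With H = 6, solve 30 x 6 - 5.5t = +/- target for each target:
  t = (30 x 6 - 136) / 5.5 = 8
  t = (30 x 6 + 136) / 5.5 = 57.45
  t = (30 x 6 - 224) / 5.5 = -8 (outside (0, 60))
  t = (30 x 6 + 224) / 5.5 = 73.45 (outside (0, 60))
Valid solutions in (0, 60): {8, 57.45} minutes.
The second occurrence is t = 57.45 minutes.
The hands form a 136-degree angle at 57.45 minutes past 6:00.

Final answer: 57.45 minutes past 6:00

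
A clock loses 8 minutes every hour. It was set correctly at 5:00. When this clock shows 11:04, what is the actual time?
For every 60 true minutes, the faulty clock advances 52 minutes, so 1 faulty-clock minute corresponds to 60/52 true minutes.
From 5:00 to 11:04 on the faulty dial is 364 minutes.
True elapsed: 364 x 60/52 = 420 minutes = 7 hours.
True time: 5:00 + 7 hours = 12:00.

Final answer: 12:00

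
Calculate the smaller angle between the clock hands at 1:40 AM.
Hour hand position: 1 x 30 + 40 x 0.5 = 50 degrees
Minute hand position: 40 x 6 = 240 degrees
Difference: |50 - 240| = 190 degrees
Since 190 > 180, the smaller angle is 360 - 190 = 170 degrees

Final answer: 170 degrees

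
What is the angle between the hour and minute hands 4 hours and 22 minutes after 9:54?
First find the time 4 hours and 22 minutes after 9:54.
Total minutes: 9 x 60 + 54 + 4 x 60 + 22 = 856.
856 mod 720 = 136 minutes = 2:16.
Now compute the angle at 2:16:
Hour hand: 2 x 30 + 16 x 0.5 = 68 degrees
Minute hand: 16 x 6 = 96 degrees
Difference: |68 - 96| = 28 degrees
The angle is 28 degrees

Final answer: 28 degrees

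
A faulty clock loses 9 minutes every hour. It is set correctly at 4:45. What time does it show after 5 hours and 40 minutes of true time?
For every 60 true minutes, the faulty clock advances 60 - 9 = 51 minutes.
True elapsed: 5 hours and 40 minutes = 340 minutes.
Faulty clock advances: 340 x 51/60 = 289 minutes (drift: 51 minutes behind).
Shown time: 4:45 + 289 minutes = 9:34.

Final answer: 9:34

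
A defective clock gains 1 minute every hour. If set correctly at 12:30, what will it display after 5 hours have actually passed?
For every 60 true minutes, the faulty clock advances 60 + 1 = 61 minutes.
True elapsed: 5 hours = 300 minutes.
Faulty clock advances: 300 x 61/60 = 305 minutes (drift: 5 minutes ahead).
Shown time: 12:30 + 305 minutes = 5:35.

Final answer: 5:35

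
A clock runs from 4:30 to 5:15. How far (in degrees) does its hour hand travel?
The hour hand moves 0.5 degrees per minute.
Time elapsed: 5:15 - 4:30 = 45 minutes
Angular displacement: 45 x 0.5 = 22.5 degrees

Final answer: 22.5 degrees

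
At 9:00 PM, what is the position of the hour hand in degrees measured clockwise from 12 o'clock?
The hour hand moves 30 degrees per hour and 0.5 degrees per minute.
At 9:00: (9) x 30 + 0 x 0.5 = 270 + 0 = 270 degrees

Final answer: 270 degrees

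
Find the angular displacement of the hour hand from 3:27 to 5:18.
The hour hand moves 0.5 degrees per minute.
Time elapsed: 5:18 - 3:27 = 111 minutes
Angular displacement: 111 x 0.5 = 55.5 degrees

Final answer: 55.5 degrees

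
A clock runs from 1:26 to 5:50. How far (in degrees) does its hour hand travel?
The hour hand moves 0.5 degrees per minute.
Time elapsed: 5:50 - 1:26 = 264 minutes
Angular displacement: 264 x 0.5 = 132 degrees

Final answer: 132 degrees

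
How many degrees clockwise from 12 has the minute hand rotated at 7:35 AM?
The minute hand moves 6 degrees per minute.
At 7:35: 35 x 6 = 210 degrees

Final answer: 210 degrees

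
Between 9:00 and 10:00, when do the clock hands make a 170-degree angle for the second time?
At t minutes past 9:00, the hour hand is at 30 x 9 + 0.5t degrees and the minute hand is at 6t degrees.
The smaller angle between them is 170 degrees when |30H - 5.5t| = 170 or |30H - 5.5t| = 190.
With H = 9, solve 30 x 9 - 5.5t = +/- target for each target:
  t = (30 x 9 - 170) / 5.5 = 18.18
  t = (30 x 9 + 170) / 5.5 = 80 (outside (0, 60))
  t = (30 x 9 - 190) / 5.5 = 14.55
  t = (30 x 9 + 190) / 5.5 = 83.64 (outside (0, 60))
Valid solutions in (0, 60): {14.55, 18.18} minutes.
The second occurrence is t = 18.18 minutes.
The hands form a 170-degree angle at 18.18 minutes past 9:00.

Final answer: 18.18 minutes past 9:00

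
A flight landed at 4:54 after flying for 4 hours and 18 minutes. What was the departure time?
Starting time: 4:54 = 294 total minutes past 12:00
Subtracting: 4 hours and 18 minutes = 258 minutes
294 - 258 = 36 minutes
= 36 minutes past 12:00 = 12:36

Final answer: 12:36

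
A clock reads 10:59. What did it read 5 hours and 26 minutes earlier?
Starting time: 10:59 = 659 total minutes past 12:00
Subtracting: 5 hours and 26 minutes = 326 minutes
659 - 326 = 333 minutes
= 5 hours and 33 minutes past 12:00 = 5:33

Final answer: 5:33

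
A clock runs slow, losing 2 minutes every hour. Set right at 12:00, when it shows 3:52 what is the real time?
For every 60 true minutes, the faulty clock advances 58 minutes, so 1 faulty-clock minute corresponds to 60/58 true minutes.
From 12:00 to 3:52 on the faulty dial is 232 minutes.
True elapsed: 232 x 60/58 = 240 minutes = 4 hours.
True time: 12:00 + 4 hours = 4:00.

Final answer: 4:00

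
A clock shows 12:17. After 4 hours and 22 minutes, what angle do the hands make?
First find the time 4 hours and 22 minutes after 12:17.
Total minutes: 12 x 60 + 17 + 4 x 60 + 22 = 999.
999 mod 720 = 279 minutes = 4:39.
Now compute the angle at 4:39:
Hour hand: 4 x 30 + 39 x 0.5 = 139.5 degrees
Minute hand: 39 x 6 = 234 degrees
Difference: |139.5 - 234| = 94.5 degrees
The angle is 94.5 degrees

Final answer: 94.5 degrees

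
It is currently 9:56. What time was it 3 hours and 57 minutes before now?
Starting time: 9:56 = 596 total minutes past 12:00
Subtracting: 3 hours and 57 minutes = 237 minutes
596 - 237 = 359 minutes
= 5 hours and 59 minutes past 12:00 = 5:59

Final answer: 5:59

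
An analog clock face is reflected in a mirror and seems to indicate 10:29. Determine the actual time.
Reflection across the vertical (12-6) axis maps a hand at angle A degrees to (360 - A) degrees, which sends a reading of T minutes past 12:00 to (720 - T) minutes past 12:00.
Mirror reads 10:29 = 629 minutes past 12:00.
Actual time: (720 - 629) mod 720 = 91 minutes = 1:31.

Final answer: 1:31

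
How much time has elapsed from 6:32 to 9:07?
From 6:32 to 9:07:
(9 x 60 + 7) - (6 x 60 + 32) = 547 - 392 = 155 minutes
= 2 hours and 35 minutes

Final answer: 2 hours and 35 minutes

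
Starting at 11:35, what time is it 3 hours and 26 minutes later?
Starting time: 11:35
Adding 26 minutes to 35 minutes: 35 + 26 = 61 minutes = 1 hour and 1 minute
Adding 3 hours: 11 + 3 + 1 (carry) = 15 - 12 = 3
Final time: 3:01

Final answer: 3:01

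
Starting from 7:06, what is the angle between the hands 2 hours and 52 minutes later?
First find the time 2 hours and 52 minutes after 7:06.
Total minutes: 7 x 60 + 6 + 2 x 60 + 52 = 598.
598 mod 720 = 598 minutes = 9:58.
Now compute the angle at 9:58:
Hour hand: 9 x 30 + 58 x 0.5 = 299 degrees
Minute hand: 58 x 6 = 348 degrees
Difference: |299 - 348| = 49 degrees
The angle is 49 degrees

Final answer: 49 degrees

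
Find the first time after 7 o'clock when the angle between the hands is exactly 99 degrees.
At t minutes past 7:00, the hour hand is at 30 x 7 + 0.5t degrees and the minute hand is at 6t degrees.
The smaller angle between them is 99 degrees when |30H - 5.5t| = 99 or |30H - 5.5t| = 261.
With H = 7, solve 30 x 7 - 5.5t = +/- target for each target:
  t = (30 x 7 - 99) / 5.5 = 20.18
  t = (30 x 7 + 99) / 5.5 = 56.18
  t = (30 x 7 - 261) / 5.5 = -9.27 (outside (0, 60))
  t = (30 x 7 + 261) / 5.5 = 85.64 (outside (0, 60))
Valid solutions in (0, 60): {20.18, 56.18} minutes.
The first occurrence is t = 20.18 minutes.
The hands form a 99-degree angle at 20.18 minutes past 7:00.

Final answer: 20.18 minutes past 7:00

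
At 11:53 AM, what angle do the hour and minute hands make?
Hour hand position: 11 x 30 + 53 x 0.5 = 356.5 degrees
Minute hand position: 53 x 6 = 318 degrees
Difference: |356.5 - 318| = 38.5 degrees
The angle between the hands is 38.5 degrees

Final answer: 38.5 degrees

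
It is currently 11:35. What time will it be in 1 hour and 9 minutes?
Starting time: 11:35
Adding 9 minutes to 35 minutes: 35 + 9 = 44 minutes
Adding 1 hour: 11 + 1 = 12
Final time: 12:44

Final answer: 12:44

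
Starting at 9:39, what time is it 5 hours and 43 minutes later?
Starting time: 9:39
Adding 43 minutes to 39 minutes: 39 + 43 = 82 minutes = 1 hour and 22 minutes
Adding 5 hours: 9 + 5 + 1 (carry) = 15 - 12 = 3
Final time: 3:22

Final answer: 3:22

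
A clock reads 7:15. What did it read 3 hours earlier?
Starting time: 7:15 = 435 total minutes past 12:00
Subtracting: 3 hours = 180 minutes
435 - 180 = 255 minutes
= 4 hours and 15 minutes past 12:00 = 4:15

Final answer: 4:15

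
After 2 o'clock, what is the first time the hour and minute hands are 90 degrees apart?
At t minutes past 2:00, the hour hand is at 30 x 2 + 0.5t degrees and the minute hand is at 6t degrees.
The smaller angle between them is 90 degrees when |30H - 5.5t| = 90 or |30H - 5.5t| = 270.
With H = 2, solve 30 x 2 - 5.5t = +/- target for each target:
  t = (30 x 2 - 90) / 5.5 = -5.45 (outside (0, 60))
  t = (30 x 2 + 90) / 5.5 = 27.27
  t = (30 x 2 - 270) / 5.5 = -38.18 (outside (0, 60))
  t = (30 x 2 + 270) / 5.5 = 60 (outside (0, 60))
Valid solutions in (0, 60): {27.27} minutes.
The first occurrence is t = 27.27 minutes.
The hands form a 90-degree angle at 27.27 minutes past 2:00.

Final answer: 27.27 minutes past 2:00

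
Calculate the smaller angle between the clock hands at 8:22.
Hour hand position: 8 x 30 + 22 x 0.5 = 251 degrees
Minute hand position: 22 x 6 = 132 degrees
Difference: |251 - 132| = 119 degrees
The angle between the hands is 119 degrees

Final answer: 119 degrees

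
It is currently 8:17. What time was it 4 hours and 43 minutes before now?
Starting time: 8:17 = 497 total minutes past 12:00
Subtracting: 4 hours and 43 minutes = 283 minutes
497 - 283 = 214 minutes
= 3 hours and 34 minutes past 12:00 = 3:34

Final answer: 3:34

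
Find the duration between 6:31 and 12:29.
From 6:31 to 12:29:
(12 x 60 + 29) - (6 x 60 + 31) = 749 - 391 = 358 minutes
= 5 hours and 58 minutes

Final answer: 5 hours and 58 minutes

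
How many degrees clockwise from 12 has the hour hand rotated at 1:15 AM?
The hour hand moves 30 degrees per hour and 0.5 degrees per minute.
At 1:15: (1) x 30 + 15 x 0.5 = 30 + 7.5 = 37.5 degrees

Final answer: 37.5 degrees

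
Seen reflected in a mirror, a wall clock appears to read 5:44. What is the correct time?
Reflection across the vertical (12-6) axis maps a hand at angle A degrees to (360 - A) degrees, which sends a reading of T minutes past 12:00 to (720 - T) minutes past 12:00.
Mirror reads 5:44 = 344 minutes past 12:00.
Actual time: (720 - 344) mod 720 = 376 minutes = 6:16.

Final answer: 6:16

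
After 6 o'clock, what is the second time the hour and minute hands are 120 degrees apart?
At t minutes past 6:00, the hour hand is at 30 x 6 + 0.5t degrees and the minute hand is at 6t degrees.
The smaller angle between them is 120 degrees when |30H - 5.5t| = 120 or |30H - 5.5t| = 240.
With H = 6, solve 30 x 6 - 5.5t = +/- target for each target:
  t = (30 x 6 - 120) / 5.5 = 10.91
  t = (30 x 6 + 120) / 5.5 = 54.55
  t = (30 x 6 - 240) / 5.5 = -10.91 (outside (0, 60))
  t = (30 x 6 + 240) / 5.5 = 76.36 (outside (0, 60))
Valid solutions in (0, 60): {10.91, 54.55} minutes.
The second occurrence is t = 54.55 minutes.
The hands form a 120-degree angle at 54.55 minutes past 6:00.

Final answer: 54.55 minutes past 6:00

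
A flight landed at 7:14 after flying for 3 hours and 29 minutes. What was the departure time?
Starting time: 7:14 = 434 total minutes past 12:00
Subtracting: 3 hours and 29 minutes = 209 minutes
434 - 209 = 225 minutes
= 3 hours and 45 minutes past 12:00 = 3:45

Final answer: 3:45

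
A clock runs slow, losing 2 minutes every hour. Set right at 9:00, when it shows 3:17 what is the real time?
For every 60 true minutes, the faulty clock advances 58 minutes, so 1 faulty-clock minute corresponds to 60/58 true minutes.
From 9:00 to 3:17 on the faulty dial is 377 minutes.
True elapsed: 377 x 60/58 = 390 minutes = 6 hours and 30 minutes.
True time: 9:00 + 6 hours and 30 minutes = 3:30.

Final answer: 3:30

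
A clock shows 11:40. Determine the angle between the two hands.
Hour hand position: 11 x 30 + 40 x 0.5 = 350 degrees
Minute hand position: 40 x 6 = 240 degrees
Difference: |350 - 240| = 110 degrees
The angle between the hands is 110 degrees

Final answer: 110 degrees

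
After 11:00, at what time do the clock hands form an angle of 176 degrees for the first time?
At t minutes past 11:00, the hour hand is at 30 x 11 + 0.5t degrees and the minute hand is at 6t degrees.
The smaller angle between them is 176 degrees when |30H - 5.5t| = 176 or |30H - 5.5t| = 184.
With H = 11, solve 30 x 11 - 5.5t = +/- target for each target:
  t = (30 x 11 - 176) / 5.5 = 28
  t = (30 x 11 + 176) / 5.5 = 92 (outside (0, 60))
  t = (30 x 11 - 184) / 5.5 = 26.55
  t = (30 x 11 + 184) / 5.5 = 93.45 (outside (0, 60))
Valid solutions in (0, 60): {26.55, 28} minutes.
The first occurrence is t = 26.55 minutes.
The hands form a 176-degree angle at 26.55 minutes past 11:00.

Final answer: 26.55 minutes past 11:00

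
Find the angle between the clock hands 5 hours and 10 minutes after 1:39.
First find the time 5 hours and 10 minutes after 1:39.
Total minutes: 1 x 60 + 39 + 5 x 60 + 10 = 409.
409 mod 720 = 409 minutes = 6:49.
Now compute the angle at 6:49:
Hour hand: 6 x 30 + 49 x 0.5 = 204.5 degrees
Minute hand: 49 x 6 = 294 degrees
Difference: |204.5 - 294| = 89.5 degrees
The angle is 89.5 degrees

Final answer: 89.5 degrees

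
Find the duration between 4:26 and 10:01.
From 4:26 to 10:01:
(10 x 60 + 1) - (4 x 60 + 26) = 601 - 266 = 335 minutes
= 5 hours and 35 minutes

Final answer: 5 hours and 35 minutes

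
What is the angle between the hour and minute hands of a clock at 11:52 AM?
Hour hand position: 11 x 30 + 52 x 0.5 = 356 degrees
Minute hand position: 52 x 6 = 312 degrees
Difference: |356 - 312| = 44 degrees
The angle between the hands is 44 degrees

Final answer: 44 degrees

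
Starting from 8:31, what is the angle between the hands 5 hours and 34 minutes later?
First find the time 5 hours and 34 minutes after 8:31.
Total minutes: 8 x 60 + 31 + 5 x 60 + 34 = 845.
845 mod 720 = 125 minutes = 2:05.
Now compute the angle at 2:05:
Hour hand: 2 x 30 + 5 x 0.5 = 62.5 degrees
Minute hand: 5 x 6 = 30 degrees
Difference: |62.5 - 30| = 32.5 degrees
The angle is 32.5 degrees

Final answer: 32.5 degrees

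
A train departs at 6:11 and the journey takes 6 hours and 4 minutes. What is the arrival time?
Starting time: 6:11
Adding 4 minutes to 11 minutes: 11 + 4 = 15 minutes
Adding 6 hours: 6 + 6 = 12
Final time: 12:15

Final answer: 12:15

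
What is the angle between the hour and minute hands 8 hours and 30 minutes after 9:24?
First find the time 8 hours and 30 minutes after 9:24.
Total minutes: 9 x 60 + 24 + 8 x 60 + 30 = 1074.
1074 mod 720 = 354 minutes = 5:54.
Now compute the angle at 5:54:
Hour hand: 5 x 30 + 54 x 0.5 = 177 degrees
Minute hand: 54 x 6 = 324 degrees
Difference: |177 - 324| = 147 degrees
The angle is 147 degrees

Final answer: 147 degrees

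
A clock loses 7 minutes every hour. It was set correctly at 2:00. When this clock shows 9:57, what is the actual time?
For every 60 true minutes, the faulty clock advances 53 minutes, so 1 faulty-clock minute corresponds to 60/53 true minutes.
From 2:00 to 9:57 on the faulty dial is 477 minutes.
True elapsed: 477 x 60/53 = 540 minutes = 9 hours.
True time: 2:00 + 9 hours = 11:00.

Final answer: 11:00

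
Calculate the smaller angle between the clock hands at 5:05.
Hour hand position: 5 x 30 + 5 x 0.5 = 152.5 degrees
Minute hand position: 5 x 6 = 30 degrees
Difference: |152.5 - 30| = 122.5 degrees
The angle between the hands is 122.5 degrees

Final answer: 122.5 degrees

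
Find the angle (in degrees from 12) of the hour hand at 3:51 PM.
The hour hand moves 30 degrees per hour and 0.5 degrees per minute.
At 3:51: (3) x 30 + 51 x 0.5 = 90 + 25.5 = 115.5 degrees

Final answer: 115.5 degrees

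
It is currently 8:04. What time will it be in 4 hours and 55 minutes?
Starting time: 8:04
Adding 55 minutes to 4 minutes: 4 + 55 = 59 minutes
Adding 4 hours: 8 + 4 = 12
Final time: 12:59

Final answer: 12:59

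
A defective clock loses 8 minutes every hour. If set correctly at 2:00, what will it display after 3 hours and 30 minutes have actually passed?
For every 60 true minutes, the faulty clock advances 60 - 8 = 52 minutes.
True elapsed: 3 hours and 30 minutes = 210 minutes.
Faulty clock advances: 210 x 52/60 = 182 minutes (drift: 28 minutes behind).
Shown time: 2:00 + 182 minutes = 5:02.

Final answer: 5:02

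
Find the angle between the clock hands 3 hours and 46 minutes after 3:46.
First find the time 3 hours and 46 minutes after 3:46.
Total minutes: 3 x 60 + 46 + 3 x 60 + 46 = 452.
452 mod 720 = 452 minutes = 7:32.
Now compute the angle at 7:32:
Hour hand: 7 x 30 + 32 x 0.5 = 226 degrees
Minute hand: 32 x 6 = 192 degrees
Difference: |226 - 192| = 34 degrees
The angle is 34 degrees

Final answer: 34 degrees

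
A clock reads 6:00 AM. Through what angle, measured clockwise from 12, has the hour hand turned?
The hour hand moves 30 degrees per hour and 0.5 degrees per minute.
At 6:00: (6) x 30 + 0 x 0.5 = 180 + 0 = 180 degrees

Final answer: 180 degrees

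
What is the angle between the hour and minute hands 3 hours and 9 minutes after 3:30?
First find the time 3 hours and 9 minutes after 3:30.
Total minutes: 3 x 60 + 30 + 3 x 60 + 9 = 399.
399 mod 720 = 399 minutes = 6:39.
Now compute the angle at 6:39:
Hour hand: 6 x 30 + 39 x 0.5 = 199.5 degrees
Minute hand: 39 x 6 = 234 degrees
Difference: |199.5 - 234| = 34.5 degrees
The angle is 34.5 degrees

Final answer: 34.5 degrees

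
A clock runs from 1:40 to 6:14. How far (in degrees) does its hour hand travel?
The hour hand moves 0.5 degrees per minute.
Time elapsed: 6:14 - 1:40 = 274 minutes
Angular displacement: 274 x 0.5 = 137 degrees

Final answer: 137 degrees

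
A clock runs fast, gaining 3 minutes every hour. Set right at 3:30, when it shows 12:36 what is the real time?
For every 60 true minutes, the faulty clock advances 63 minutes, so 1 faulty-clock minute corresponds to 60/63 true minutes.
From 3:30 to 12:36 on the faulty dial is 546 minutes.
True elapsed: 546 x 60/63 = 520 minutes = 8 hours and 40 minutes.
True time: 3:30 + 8 hours and 40 minutes = 12:10.

Final answer: 12:10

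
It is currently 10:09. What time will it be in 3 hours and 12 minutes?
Starting time: 10:09
Adding 12 minutes to 9 minutes: 9 + 12 = 21 minutes
Adding 3 hours: 10 + 3 = 13 - 12 = 1
Final time: 1:21

Final answer: 1:21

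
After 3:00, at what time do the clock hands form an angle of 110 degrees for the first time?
At t minutes past 3:00, the hour hand is at 30 x 3 + 0.5t degrees and the minute hand is at 6t degrees.
The smaller angle between them is 110 degrees when |30H - 5.5t| = 110 or |30H - 5.5t| = 250.
With H = 3, solve 30 x 3 - 5.5t = +/- target for each target:
  t = (30 x 3 - 110) / 5.5 = -3.64 (outside (0, 60))
  t = (30 x 3 + 110) / 5.5 = 36.36
  t = (30 x 3 - 250) / 5.5 = -29.09 (outside (0, 60))
  t = (30 x 3 + 250) / 5.5 = 61.82 (outside (0, 60))
Valid solutions in (0, 60): {36.36} minutes.
The first occurrence is t = 36.36 minutes.
The hands form a 110-degree angle at 36.36 minutes past 3:00.

Final answer: 36.36 minutes past 3:00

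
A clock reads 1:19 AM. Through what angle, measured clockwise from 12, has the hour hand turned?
The hour hand moves 30 degrees per hour and 0.5 degrees per minute.
At 1:19: (1) x 30 + 19 x 0.5 = 30 + 9.5 = 39.5 degrees

Final answer: 39.5 degrees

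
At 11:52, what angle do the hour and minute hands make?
Hour hand position: 11 x 30 + 52 x 0.5 = 356 degrees
Minute hand position: 52 x 6 = 312 degrees
Difference: |356 - 312| = 44 degrees
The angle between the hands is 44 degrees

Final answer: 44 degrees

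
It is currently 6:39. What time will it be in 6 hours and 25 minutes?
Starting time: 6:39
Adding 25 minutes to 39 minutes: 39 + 25 = 64 minutes = 1 hour and 4 minutes
Adding 6 hours: 6 + 6 + 1 (carry) = 13 - 12 = 1
Final time: 1:04

Final answer: 1:04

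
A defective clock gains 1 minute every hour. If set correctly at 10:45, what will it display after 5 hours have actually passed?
For every 60 true minutes, the faulty clock advances 60 + 1 = 61 minutes.
True elapsed: 5 hours = 300 minutes.
Faulty clock advances: 300 x 61/60 = 305 minutes (drift: 5 minutes ahead).
Shown time: 10:45 + 305 minutes = 3:50.

Final answer: 3:50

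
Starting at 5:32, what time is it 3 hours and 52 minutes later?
Starting time: 5:32
Adding 52 minutes to 32 minutes: 32 + 52 = 84 minutes = 1 hour and 24 minutes
Adding 3 hours: 5 + 3 + 1 (carry) = 9
Final time: 9:24

Final answer: 9:24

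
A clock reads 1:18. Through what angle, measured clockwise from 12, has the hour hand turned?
The hour hand moves 30 degrees per hour and 0.5 degrees per minute.
At 1:18: (1) x 30 + 18 x 0.5 = 30 + 9 = 39 degrees

Final answer: 39 degrees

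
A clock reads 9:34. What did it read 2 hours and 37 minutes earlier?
Starting time: 9:34 = 574 total minutes past 12:00
Subtracting: 2 hours and 37 minutes = 157 minutes
574 - 157 = 417 minutes
= 6 hours and 57 minutes past 12:00 = 6:57

Final answer: 6:57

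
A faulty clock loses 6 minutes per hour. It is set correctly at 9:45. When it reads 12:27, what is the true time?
For every 60 true minutes, the faulty clock advances 54 minutes, so 1 faulty-clock minute corresponds to 60/54 true minutes.
From 9:45 to 12:27 on the faulty dial is 162 minutes.
True elapsed: 162 x 60/54 = 180 minutes = 3 hours.
True time: 9:45 + 3 hours = 12:45.

Final answer: 12:45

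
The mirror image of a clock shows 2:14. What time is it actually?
Reflection across the vertical (12-6) axis maps a hand at angle A degrees to (360 - A) degrees, which sends a reading of T minutes past 12:00 to (720 - T) minutes past 12:00.
Mirror reads 2:14 = 134 minutes past 12:00.
Actual time: (720 - 134) mod 720 = 586 minutes = 9:46.

Final answer: 9:46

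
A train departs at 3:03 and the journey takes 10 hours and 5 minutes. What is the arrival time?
Starting time: 3:03
Adding 5 minutes to 3 minutes: 3 + 5 = 8 minutes
Adding 10 hours: 3 + 10 = 13 - 12 = 1
Final time: 1:08

Final answer: 1:08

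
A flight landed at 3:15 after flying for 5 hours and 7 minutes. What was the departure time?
Starting time: 3:15 = 195 total minutes past 12:00
Subtracting: 5 hours and 7 minutes = 307 minutes
195 - 307 = -112 (negative, add 12 hours = 720) = 608 minutes
= 10 hours and 8 minutes past 12:00 = 10:08

Final answer: 10:08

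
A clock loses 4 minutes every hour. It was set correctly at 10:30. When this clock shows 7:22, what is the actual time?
For every 60 true minutes, the faulty clock advances 56 minutes, so 1 faulty-clock minute corresponds to 60/56 true minutes.
From 10:30 to 7:22 on the faulty dial is 532 minutes.
True elapsed: 532 x 60/56 = 570 minutes = 9 hours and 30 minutes.
True time: 10:30 + 9 hours and 30 minutes = 8:00.

Final answer: 8:00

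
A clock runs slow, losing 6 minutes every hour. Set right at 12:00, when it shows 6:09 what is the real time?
For every 60 true minutes, the faulty clock advances 54 minutes, so 1 faulty-clock minute corresponds to 60/54 true minutes.
From 12:00 to 6:09 on the faulty dial is 369 minutes.
True elapsed: 369 x 60/54 = 410 minutes = 6 hours and 50 minutes.
True time: 12:00 + 6 hours and 50 minutes = 6:50.

Final answer: 6:50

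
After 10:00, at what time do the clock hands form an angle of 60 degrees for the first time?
At t minutes past 10:00, the hour hand is at 30 x 10 + 0.5t degrees and the minute hand is at 6t degrees.
The smaller angle between them is 60 degrees when |30H - 5.5t| = 60 or |30H - 5.5t| = 300.
With H = 10, solve 30 x 10 - 5.5t = +/- target for each target:
  t = (30 x 10 - 60) / 5.5 = 43.64
  t = (30 x 10 + 60) / 5.5 = 65.45 (outside (0, 60))
  t = (30 x 10 - 300) / 5.5 = 0 (outside (0, 60))
  t = (30 x 10 + 300) / 5.5 = 109.09 (outside (0, 60))
Valid solutions in (0, 60): {43.64} minutes.
The first occurrence is t = 43.64 minutes.
The hands form a 60-degree angle at 43.64 minutes past 10:00.

Final answer: 43.64 minutes past 10:00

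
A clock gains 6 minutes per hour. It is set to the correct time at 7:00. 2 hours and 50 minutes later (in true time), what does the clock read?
For every 60 true minutes, the faulty clock advances 60 + 6 = 66 minutes.
True elapsed: 2 hours and 50 minutes = 170 minutes.
Faulty clock advances: 170 x 66/60 = 187 minutes (drift: 17 minutes ahead).
Shown time: 7:00 + 187 minutes = 10:07.

Final answer: 10:07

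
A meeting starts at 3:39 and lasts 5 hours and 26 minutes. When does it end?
Starting time: 3:39
Adding 26 minutes to 39 minutes: 39 + 26 = 65 minutes = 1 hour and 5 minutes
Adding 5 hours: 3 + 5 + 1 (carry) = 9
Final time: 9:05

Final answer: 9:05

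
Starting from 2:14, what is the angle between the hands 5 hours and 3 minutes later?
First find the time 5 hours and 3 minutes after 2:14.
Total minutes: 2 x 60 + 14 + 5 x 60 + 3 = 437.
437 mod 720 = 437 minutes = 7:17.
Now compute the angle at 7:17:
Hour hand: 7 x 30 + 17 x 0.5 = 218.5 degrees
Minute hand: 17 x 6 = 102 degrees
Difference: |218.5 - 102| = 116.5 degrees
The angle is 116.5 degrees

Final answer: 116.5 degrees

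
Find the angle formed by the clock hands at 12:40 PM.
Hour hand position: 0 x 30 + 40 x 0.5 = 20 degrees
Minute hand position: 40 x 6 = 240 degrees
Difference: |20 - 240| = 220 degrees
Since 220 > 180, the smaller angle is 360 - 220 = 140 degrees

Final answer: 140 degrees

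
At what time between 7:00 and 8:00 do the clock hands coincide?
The minute hand gains 5.5 degrees per minute on the hour hand.
At 7:00, the hour hand is at 210 degrees and the minute hand is at 0 degrees.
The gap is 210 degrees. Time to close: 210/5.5 = 60 x 7/11 = 38.18 minutes.
The hands overlap at 38.18 minutes past 7:00.

Final answer: 38.18 minutes past 7:00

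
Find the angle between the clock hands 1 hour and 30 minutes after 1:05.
First find the time 1 hour and 30 minutes after 1:05.
Total minutes: 1 x 60 + 5 + 1 x 60 + 30 = 155.
155 mod 720 = 155 minutes = 2:35.
Now compute the angle at 2:35:
Hour hand: 2 x 30 + 35 x 0.5 = 77.5 degrees
Minute hand: 35 x 6 = 210 degrees
Difference: |77.5 - 210| = 132.5 degrees
The angle is 132.5 degrees

Final answer: 132.5 degrees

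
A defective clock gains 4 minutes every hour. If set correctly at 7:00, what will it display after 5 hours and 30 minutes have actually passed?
For every 60 true minutes, the faulty clock advances 60 + 4 = 64 minutes.
True elapsed: 5 hours and 30 minutes = 330 minutes.
Faulty clock advances: 330 x 64/60 = 352 minutes (drift: 22 minutes ahead).
Shown time: 7:00 + 352 minutes = 12:52.

Final answer: 12:52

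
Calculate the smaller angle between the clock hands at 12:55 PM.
Hour hand position: 0 x 30 + 55 x 0.5 = 27.5 degrees
Minute hand position: 55 x 6 = 330 degrees
Difference: |27.5 - 330| = 302.5 degrees
Since 302.5 > 180, the smaller angle is 360 - 302.5 = 57.5 degrees

Final answer: 57.5 degrees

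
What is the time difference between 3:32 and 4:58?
From 3:32 to 4:58:
(4 x 60 + 58) - (3 x 60 + 32) = 298 - 212 = 86 minutes
= 1 hour and 26 minutes

Final answer: 1 hour and 26 minutes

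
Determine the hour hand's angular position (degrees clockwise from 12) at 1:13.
The hour hand moves 30 degrees per hour and 0.5 degrees per minute.
At 1:13: (1) x 30 + 13 x 0.5 = 30 + 6.5 = 36.5 degrees

Final answer: 36.5 degrees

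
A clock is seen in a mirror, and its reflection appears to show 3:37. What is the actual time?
Reflection across the vertical (12-6) axis maps a hand at angle A degrees to (360 - A) degrees, which sends a reading of T minutes past 12:00 to (720 - T) minutes past 12:00.
Mirror reads 3:37 = 217 minutes past 12:00.
Actual time: (720 - 217) mod 720 = 503 minutes = 8:23.

Final answer: 8:23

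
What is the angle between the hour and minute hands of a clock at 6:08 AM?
Hour hand position: 6 x 30 + 8 x 0.5 = 184 degrees
Minute hand position: 8 x 6 = 48 degrees
Difference: |184 - 48| = 136 degrees
The angle between the hands is 136 degrees

Final answer: 136 degrees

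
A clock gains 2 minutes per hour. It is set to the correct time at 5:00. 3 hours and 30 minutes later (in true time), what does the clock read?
For every 60 true minutes, the faulty clock advances 60 + 2 = 62 minutes.
True elapsed: 3 hours and 30 minutes = 210 minutes.
Faulty clock advances: 210 x 62/60 = 217 minutes (drift: 7 minutes ahead).
Shown time: 5:00 + 217 minutes = 8:37.

Final answer: 8:37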